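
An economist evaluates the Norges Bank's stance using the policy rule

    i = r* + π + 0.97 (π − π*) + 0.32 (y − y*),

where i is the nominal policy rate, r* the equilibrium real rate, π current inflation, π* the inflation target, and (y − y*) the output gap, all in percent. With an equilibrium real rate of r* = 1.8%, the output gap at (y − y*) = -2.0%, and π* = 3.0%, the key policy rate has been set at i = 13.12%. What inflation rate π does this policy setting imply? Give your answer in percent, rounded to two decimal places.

7.55%

Collecting π: i = r* + (1 + 0.97) π − 0.97 π* + 0.32 (y − y*)
1.97 π = 13.12 − 1.8 + 0.97 × 3.0 − 0.32 × (-2.0) = 14.87
π = 14.87 / 1.97 = 7.55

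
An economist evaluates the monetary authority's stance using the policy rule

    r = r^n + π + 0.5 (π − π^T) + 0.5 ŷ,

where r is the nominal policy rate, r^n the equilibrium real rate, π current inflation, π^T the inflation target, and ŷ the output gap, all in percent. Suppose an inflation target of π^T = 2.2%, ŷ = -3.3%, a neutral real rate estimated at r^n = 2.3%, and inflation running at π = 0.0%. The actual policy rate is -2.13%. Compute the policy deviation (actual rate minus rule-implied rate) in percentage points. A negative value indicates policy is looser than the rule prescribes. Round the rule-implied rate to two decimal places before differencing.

r = 2.3 + 0.0 + 0.5 × (0.0 − 2.2) + 0.5 × (-3.3)
   = 2.3 + 0 − 1.1 − 1.65 = -0.45
Deviation = -2.13 − (-0.45) = -1.68 pp.

-1.68 pp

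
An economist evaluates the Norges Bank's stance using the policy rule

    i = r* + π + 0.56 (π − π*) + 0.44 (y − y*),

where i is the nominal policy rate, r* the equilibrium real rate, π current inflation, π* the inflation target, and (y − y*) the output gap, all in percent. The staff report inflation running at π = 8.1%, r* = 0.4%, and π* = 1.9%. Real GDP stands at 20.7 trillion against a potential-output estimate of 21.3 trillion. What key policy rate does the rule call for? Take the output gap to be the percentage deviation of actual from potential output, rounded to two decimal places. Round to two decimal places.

Output gap = 100 × (20.7 − 21.3) / 21.3 = -2.82%.
i = 0.40 + 8.10 + 0.56 × (8.10 − 1.90) + 0.44 × (-2.82)
   = 0.40 + 8.1 + 3.472 − 1.2408 = 10.73

10.73%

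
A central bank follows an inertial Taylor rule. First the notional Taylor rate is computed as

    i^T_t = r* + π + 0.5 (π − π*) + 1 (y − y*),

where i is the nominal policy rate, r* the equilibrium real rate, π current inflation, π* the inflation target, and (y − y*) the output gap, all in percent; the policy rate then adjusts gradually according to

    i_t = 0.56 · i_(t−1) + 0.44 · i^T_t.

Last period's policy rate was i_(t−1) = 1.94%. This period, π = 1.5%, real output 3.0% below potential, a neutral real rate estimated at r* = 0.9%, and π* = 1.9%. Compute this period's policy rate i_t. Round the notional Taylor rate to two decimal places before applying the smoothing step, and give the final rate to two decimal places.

Output 3.0% below potential → (y − y*) = -3.0.
i^T_t = 0.9 + 1.5 + 0.5 × (1.5 − 1.9) + 1 × (-3.0)
   = 0.9 + 1.5 − 0.2 − 3 = -0.80
i_t = 0.56 × 1.94 + 0.44 × (-0.80) = 1.0864 − 0.352 = 0.73

0.73%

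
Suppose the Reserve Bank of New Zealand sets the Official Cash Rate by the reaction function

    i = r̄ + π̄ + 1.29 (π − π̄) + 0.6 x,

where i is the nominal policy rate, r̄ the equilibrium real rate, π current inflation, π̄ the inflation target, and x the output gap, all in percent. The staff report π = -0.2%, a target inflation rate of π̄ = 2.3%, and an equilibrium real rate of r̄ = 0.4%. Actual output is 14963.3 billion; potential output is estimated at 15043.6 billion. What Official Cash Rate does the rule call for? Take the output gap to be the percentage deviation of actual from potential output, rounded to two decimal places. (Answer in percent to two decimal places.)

Output gap = 100 × (14963.3 − 15043.6) / 15043.6 = -0.53%.
i = 0.40 + 2.30 + 1.29 × (-0.20 − 2.30) + 0.6 × (-0.53)
   = 0.40 + 2.3 − 3.225 − 0.318 = -0.84

-0.84%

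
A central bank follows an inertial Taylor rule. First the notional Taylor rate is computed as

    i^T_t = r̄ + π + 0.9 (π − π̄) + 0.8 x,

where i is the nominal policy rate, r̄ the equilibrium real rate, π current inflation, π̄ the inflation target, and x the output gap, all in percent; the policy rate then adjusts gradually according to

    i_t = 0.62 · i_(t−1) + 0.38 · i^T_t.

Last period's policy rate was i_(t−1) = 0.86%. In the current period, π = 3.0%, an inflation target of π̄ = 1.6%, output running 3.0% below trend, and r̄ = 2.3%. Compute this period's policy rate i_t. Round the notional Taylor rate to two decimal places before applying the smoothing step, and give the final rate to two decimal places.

Output 3.0% below potential → x = -3.0.
i^T_t = 2.3 + 3.0 + 0.9 × (3.0 − 1.6) + 0.8 × (-3.0)
   = 2.3 + 3 + 1.26 − 2.4 = 4.16
i_t = 0.62 × 0.86 + 0.38 × 4.16 = 0.5332 + 1.5808 = 2.11

2.11%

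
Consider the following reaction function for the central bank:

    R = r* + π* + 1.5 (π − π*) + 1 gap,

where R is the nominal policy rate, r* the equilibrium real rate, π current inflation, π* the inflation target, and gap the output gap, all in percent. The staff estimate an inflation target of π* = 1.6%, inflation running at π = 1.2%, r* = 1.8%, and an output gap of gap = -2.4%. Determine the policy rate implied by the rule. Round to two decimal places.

0.40%

R = 1.8 + 1.6 + 1.5 × (1.2 − 1.6) + 1 × (-2.4)
   = 1.8 + 1.6 − 0.6 − 2.4 = 0.40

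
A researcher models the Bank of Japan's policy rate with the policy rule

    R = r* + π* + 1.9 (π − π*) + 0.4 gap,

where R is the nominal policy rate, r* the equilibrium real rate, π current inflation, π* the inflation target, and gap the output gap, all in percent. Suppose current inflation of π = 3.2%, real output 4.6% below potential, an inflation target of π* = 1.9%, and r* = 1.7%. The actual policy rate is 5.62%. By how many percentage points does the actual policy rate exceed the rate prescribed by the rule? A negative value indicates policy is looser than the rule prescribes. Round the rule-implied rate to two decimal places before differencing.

Output 4.6% below potential → gap = -4.6.
R = 1.7 + 1.9 + 1.9 × (3.2 − 1.9) + 0.4 × (-4.6)
   = 1.7 + 1.9 + 2.47 − 1.84 = 4.23
Deviation = 5.62 − 4.23 = 1.39 pp.

1.39 pp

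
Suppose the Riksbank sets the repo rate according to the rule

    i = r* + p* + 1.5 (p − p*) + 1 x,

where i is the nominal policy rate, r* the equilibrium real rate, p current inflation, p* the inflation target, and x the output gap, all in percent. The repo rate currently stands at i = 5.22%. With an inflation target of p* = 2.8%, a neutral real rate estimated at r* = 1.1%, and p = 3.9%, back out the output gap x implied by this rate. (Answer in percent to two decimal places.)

-0.33%

1 x = 5.22 − 1.1 − 2.8 − 1.5 × (3.9 − 2.8) = -0.33
x = -0.33 / 1 = -0.33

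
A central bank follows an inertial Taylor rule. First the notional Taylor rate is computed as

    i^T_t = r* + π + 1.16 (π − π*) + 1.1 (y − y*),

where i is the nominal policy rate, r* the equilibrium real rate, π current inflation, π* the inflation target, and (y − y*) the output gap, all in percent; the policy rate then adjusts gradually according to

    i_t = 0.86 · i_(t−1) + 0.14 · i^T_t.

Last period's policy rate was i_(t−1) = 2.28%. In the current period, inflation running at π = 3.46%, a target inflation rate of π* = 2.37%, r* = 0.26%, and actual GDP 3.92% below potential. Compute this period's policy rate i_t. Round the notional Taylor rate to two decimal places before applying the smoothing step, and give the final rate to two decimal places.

2.05%

Output 3.92% below potential → (y − y*) = -3.92.
i^T_t = 0.26 + 3.46 + 1.16 × (3.46 − 2.37) + 1.1 × (-3.92)
   = 0.26 + 3.46 + 1.2644 − 4.312 = 0.67
i_t = 0.86 × 2.28 + 0.14 × 0.67 = 1.9608 + 0.0938 = 2.05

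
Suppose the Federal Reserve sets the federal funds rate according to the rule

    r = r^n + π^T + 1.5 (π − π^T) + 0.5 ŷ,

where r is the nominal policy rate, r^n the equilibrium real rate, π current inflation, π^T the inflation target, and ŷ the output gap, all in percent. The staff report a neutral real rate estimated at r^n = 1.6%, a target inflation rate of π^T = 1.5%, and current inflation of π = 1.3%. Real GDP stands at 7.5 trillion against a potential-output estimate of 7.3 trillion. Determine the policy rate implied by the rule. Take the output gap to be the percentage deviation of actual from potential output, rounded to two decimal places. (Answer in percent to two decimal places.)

Output gap = 100 × (7.5 − 7.3) / 7.3 = 2.74%.
r = 1.60 + 1.50 + 1.5 × (1.30 − 1.50) + 0.5 × 2.74
   = 1.60 + 1.5 − 0.3 + 1.37 = 4.17

4.17%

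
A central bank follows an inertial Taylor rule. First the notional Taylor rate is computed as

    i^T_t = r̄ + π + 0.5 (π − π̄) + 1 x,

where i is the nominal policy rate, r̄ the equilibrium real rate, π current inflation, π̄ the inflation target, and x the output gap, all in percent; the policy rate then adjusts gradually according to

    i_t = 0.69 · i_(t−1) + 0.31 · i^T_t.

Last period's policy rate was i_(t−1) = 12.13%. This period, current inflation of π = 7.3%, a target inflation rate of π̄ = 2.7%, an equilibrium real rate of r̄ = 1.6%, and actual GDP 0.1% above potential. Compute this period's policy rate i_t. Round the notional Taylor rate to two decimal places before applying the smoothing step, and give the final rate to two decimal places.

Output 0.1% above potential → x = 0.1.
i^T_t = 1.6 + 7.3 + 0.5 × (7.3 − 2.7) + 1 × 0.1
   = 1.6 + 7.3 + 2.3 + 0.1 = 11.30
i_t = 0.69 × 12.13 + 0.31 × 11.30 = 8.3697 + 3.503 = 11.87

11.87%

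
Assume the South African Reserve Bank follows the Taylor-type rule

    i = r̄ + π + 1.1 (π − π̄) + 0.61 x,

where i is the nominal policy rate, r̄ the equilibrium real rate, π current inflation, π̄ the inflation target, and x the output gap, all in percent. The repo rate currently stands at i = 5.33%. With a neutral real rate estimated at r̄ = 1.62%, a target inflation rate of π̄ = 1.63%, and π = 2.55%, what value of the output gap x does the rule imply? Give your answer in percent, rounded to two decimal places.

0.24%

0.61 x = 5.33 − 1.62 − 2.55 − 1.1 × (2.55 − 1.63) = 0.148
x = 0.148 / 0.61 = 0.24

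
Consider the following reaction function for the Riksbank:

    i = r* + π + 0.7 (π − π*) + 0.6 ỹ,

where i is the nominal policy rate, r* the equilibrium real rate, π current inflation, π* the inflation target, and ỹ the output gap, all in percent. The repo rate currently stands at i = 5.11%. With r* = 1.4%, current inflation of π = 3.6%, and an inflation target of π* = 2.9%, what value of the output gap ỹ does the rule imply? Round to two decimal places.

-0.63%

0.6 ỹ = 5.11 − 1.4 − 3.6 − 0.7 × (3.6 − 2.9) = -0.38
ỹ = -0.38 / 0.6 = -0.63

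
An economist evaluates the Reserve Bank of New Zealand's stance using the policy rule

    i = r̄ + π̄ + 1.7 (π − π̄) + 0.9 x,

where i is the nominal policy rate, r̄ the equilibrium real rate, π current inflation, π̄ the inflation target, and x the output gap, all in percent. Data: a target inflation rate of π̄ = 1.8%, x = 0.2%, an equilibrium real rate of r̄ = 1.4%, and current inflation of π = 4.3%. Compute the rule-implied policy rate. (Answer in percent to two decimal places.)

7.63%

i = 1.4 + 1.8 + 1.7 × (4.3 − 1.8) + 0.9 × 0.2
   = 1.4 + 1.8 + 4.25 + 0.18 = 7.63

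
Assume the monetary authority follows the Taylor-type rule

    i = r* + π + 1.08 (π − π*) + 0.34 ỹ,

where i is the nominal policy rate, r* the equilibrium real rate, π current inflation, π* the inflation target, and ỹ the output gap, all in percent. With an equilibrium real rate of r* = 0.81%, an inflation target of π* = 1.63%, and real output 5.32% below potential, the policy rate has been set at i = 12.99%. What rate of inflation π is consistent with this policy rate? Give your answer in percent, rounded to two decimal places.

Output 5.32% below potential → ỹ = -5.32.
Collecting π: i = r* + (1 + 1.08) π − 1.08 π* + 0.34 ỹ
2.08 π = 12.99 − 0.81 + 1.08 × 1.63 − 0.34 × (-5.32) = 15.7492
π = 15.7492 / 2.08 = 7.57

7.57%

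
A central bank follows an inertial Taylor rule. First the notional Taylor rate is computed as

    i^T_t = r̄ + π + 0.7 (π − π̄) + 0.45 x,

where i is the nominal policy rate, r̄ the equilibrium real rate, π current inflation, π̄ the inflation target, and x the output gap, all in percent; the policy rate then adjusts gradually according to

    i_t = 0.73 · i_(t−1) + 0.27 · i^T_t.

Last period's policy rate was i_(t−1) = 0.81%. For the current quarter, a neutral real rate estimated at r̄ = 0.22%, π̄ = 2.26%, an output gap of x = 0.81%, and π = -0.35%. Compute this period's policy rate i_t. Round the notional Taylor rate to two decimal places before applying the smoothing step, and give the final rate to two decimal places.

i^T_t = 0.22 + (-0.35) + 0.7 × (-0.35 − 2.26) + 0.45 × 0.81
   = 0.22 − 0.35 − 1.827 + 0.3645 = -1.59
i_t = 0.73 × 0.81 + 0.27 × (-1.59) = 0.5913 − 0.4293 = 0.16

0.16%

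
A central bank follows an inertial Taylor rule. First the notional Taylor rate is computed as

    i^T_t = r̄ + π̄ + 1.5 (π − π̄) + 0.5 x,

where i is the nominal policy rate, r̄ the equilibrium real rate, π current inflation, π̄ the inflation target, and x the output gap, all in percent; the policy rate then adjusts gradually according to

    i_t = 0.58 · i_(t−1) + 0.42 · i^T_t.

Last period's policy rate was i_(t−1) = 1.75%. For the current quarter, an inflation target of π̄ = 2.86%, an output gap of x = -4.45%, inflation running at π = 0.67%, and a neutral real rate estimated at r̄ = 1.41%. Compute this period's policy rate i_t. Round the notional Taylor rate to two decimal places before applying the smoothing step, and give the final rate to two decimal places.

0.49%

i^T_t = 1.41 + 2.86 + 1.5 × (0.67 − 2.86) + 0.5 × (-4.45)
   = 1.41 + 2.86 − 3.285 − 2.225 = -1.24
i_t = 0.58 × 1.75 + 0.42 × (-1.24) = 1.015 − 0.5208 = 0.49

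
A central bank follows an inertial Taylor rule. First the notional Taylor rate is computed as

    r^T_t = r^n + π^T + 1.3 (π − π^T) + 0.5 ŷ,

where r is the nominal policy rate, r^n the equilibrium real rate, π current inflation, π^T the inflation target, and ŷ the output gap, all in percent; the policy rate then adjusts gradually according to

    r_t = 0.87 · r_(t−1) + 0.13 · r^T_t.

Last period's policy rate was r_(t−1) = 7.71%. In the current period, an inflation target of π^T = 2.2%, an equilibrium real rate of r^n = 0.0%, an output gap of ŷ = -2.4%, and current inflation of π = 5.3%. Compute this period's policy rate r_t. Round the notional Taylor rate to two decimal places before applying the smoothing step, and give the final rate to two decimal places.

7.36%

r^T_t = 0.0 + 2.2 + 1.3 × (5.3 − 2.2) + 0.5 × (-2.4)
   = 0.0 + 2.2 + 4.03 − 1.2 = 5.03
r_t = 0.87 × 7.71 + 0.13 × 5.03 = 6.7077 + 0.6539 = 7.36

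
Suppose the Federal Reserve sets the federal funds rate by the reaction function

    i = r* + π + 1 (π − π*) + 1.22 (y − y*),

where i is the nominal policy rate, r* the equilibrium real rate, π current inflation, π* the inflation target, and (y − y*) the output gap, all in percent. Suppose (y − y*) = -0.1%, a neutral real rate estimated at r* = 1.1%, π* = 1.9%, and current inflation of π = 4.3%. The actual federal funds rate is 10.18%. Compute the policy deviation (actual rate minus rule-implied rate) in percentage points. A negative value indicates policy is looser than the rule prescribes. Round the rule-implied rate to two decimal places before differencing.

i = 1.1 + 4.3 + 1 × (4.3 − 1.9) + 1.22 × (-0.1)
   = 1.1 + 4.3 + 2.4 − 0.122 = 7.68
Deviation = 10.18 − 7.68 = 2.50 pp.

2.50 pp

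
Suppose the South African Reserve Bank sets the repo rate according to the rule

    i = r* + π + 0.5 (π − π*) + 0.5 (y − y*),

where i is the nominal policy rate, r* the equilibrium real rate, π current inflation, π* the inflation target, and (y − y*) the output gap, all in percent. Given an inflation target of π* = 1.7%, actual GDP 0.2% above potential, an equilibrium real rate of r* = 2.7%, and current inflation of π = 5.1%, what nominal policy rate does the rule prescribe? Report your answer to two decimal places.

Output 0.2% above potential → (y − y*) = 0.2.
i = 2.7 + 5.1 + 0.5 × (5.1 − 1.7) + 0.5 × 0.2
   = 2.7 + 5.1 + 1.7 + 0.1 = 9.60

9.60%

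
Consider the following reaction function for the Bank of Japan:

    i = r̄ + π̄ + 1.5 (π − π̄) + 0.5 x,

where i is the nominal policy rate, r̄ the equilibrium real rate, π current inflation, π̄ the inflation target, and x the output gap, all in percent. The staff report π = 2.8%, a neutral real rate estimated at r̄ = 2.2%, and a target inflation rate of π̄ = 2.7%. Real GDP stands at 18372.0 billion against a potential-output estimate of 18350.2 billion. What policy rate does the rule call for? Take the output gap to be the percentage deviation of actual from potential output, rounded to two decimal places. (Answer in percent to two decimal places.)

5.11%

Output gap = 100 × (18372.0 − 18350.2) / 18350.2 = 0.12%.
i = 2.20 + 2.70 + 1.5 × (2.80 − 2.70) + 0.5 × 0.12
   = 2.20 + 2.7 + 0.15 + 0.06 = 5.11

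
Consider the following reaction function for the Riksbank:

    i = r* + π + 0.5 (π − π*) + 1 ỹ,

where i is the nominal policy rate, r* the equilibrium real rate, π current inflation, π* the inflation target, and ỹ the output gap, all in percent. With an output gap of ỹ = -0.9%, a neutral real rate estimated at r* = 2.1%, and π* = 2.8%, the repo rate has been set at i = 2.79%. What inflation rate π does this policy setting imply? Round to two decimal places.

1.99%

Collecting π: i = r* + (1 + 0.5) π − 0.5 π* + 1 ỹ
1.5 π = 2.79 − 2.1 + 0.5 × 2.8 − 1 × (-0.9) = 2.99
π = 2.99 / 1.5 = 1.99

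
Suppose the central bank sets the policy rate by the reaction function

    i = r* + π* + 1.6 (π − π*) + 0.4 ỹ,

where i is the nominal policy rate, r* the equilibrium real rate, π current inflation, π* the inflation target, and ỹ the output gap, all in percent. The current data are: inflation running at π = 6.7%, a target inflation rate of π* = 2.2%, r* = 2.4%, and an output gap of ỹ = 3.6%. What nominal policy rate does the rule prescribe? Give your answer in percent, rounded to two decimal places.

i = 2.4 + 2.2 + 1.6 × (6.7 − 2.2) + 0.4 × 3.6
   = 2.4 + 2.2 + 7.2 + 1.44 = 13.24

13.24%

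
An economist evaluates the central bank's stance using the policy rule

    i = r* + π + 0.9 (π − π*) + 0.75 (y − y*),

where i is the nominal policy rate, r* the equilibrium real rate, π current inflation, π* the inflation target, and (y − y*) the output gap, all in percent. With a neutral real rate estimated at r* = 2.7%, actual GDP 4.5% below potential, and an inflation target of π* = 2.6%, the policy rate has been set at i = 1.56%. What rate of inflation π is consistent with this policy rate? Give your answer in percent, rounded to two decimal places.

2.41%

Output 4.5% below potential → (y − y*) = -4.5.
Collecting π: i = r* + (1 + 0.9) π − 0.9 π* + 0.75 (y − y*)
1.9 π = 1.56 − 2.7 + 0.9 × 2.6 − 0.75 × (-4.5) = 4.575
π = 4.575 / 1.9 = 2.41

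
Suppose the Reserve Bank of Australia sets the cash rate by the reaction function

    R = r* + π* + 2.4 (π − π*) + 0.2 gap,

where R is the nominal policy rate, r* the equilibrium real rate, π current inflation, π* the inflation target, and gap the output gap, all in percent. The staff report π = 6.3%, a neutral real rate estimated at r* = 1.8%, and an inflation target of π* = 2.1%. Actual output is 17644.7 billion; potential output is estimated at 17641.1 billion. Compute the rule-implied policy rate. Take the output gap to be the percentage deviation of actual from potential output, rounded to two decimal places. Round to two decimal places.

13.98%

Output gap = 100 × (17644.7 − 17641.1) / 17641.1 = 0.02%.
R = 1.80 + 2.10 + 2.4 × (6.30 − 2.10) + 0.2 × 0.02
   = 1.80 + 2.1 + 10.08 + 0.004 = 13.98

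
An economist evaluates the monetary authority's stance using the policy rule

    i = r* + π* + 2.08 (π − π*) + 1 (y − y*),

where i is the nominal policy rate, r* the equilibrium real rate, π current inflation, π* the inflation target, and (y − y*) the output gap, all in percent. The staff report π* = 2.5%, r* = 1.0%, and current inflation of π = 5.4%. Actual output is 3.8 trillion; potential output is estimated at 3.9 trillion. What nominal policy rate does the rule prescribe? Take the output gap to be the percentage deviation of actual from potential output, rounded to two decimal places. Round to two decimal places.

6.97%

Output gap = 100 × (3.8 − 3.9) / 3.9 = -2.56%.
i = 1.00 + 2.50 + 2.08 × (5.40 − 2.50) + 1 × (-2.56)
   = 1.00 + 2.5 + 6.032 − 2.56 = 6.97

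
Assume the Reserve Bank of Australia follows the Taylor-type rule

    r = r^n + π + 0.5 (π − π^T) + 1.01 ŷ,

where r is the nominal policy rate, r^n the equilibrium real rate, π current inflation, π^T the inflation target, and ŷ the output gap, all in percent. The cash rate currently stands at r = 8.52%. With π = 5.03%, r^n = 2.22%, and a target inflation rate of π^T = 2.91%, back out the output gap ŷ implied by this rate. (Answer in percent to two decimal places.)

1.01 ŷ = 8.52 − 2.22 − 5.03 − 0.5 × (5.03 − 2.91) = 0.21
ŷ = 0.21 / 1.01 = 0.21

0.21%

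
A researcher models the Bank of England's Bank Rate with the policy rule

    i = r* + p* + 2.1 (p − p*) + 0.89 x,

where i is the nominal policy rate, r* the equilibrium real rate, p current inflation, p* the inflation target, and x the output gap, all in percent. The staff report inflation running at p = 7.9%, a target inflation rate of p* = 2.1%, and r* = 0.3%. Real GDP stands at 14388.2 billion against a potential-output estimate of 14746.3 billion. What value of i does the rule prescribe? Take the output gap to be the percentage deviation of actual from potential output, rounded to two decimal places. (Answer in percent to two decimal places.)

12.42%

Output gap = 100 × (14388.2 − 14746.3) / 14746.3 = -2.43%.
i = 0.30 + 2.10 + 2.1 × (7.90 − 2.10) + 0.89 × (-2.43)
   = 0.30 + 2.1 + 12.18 − 2.1627 = 12.42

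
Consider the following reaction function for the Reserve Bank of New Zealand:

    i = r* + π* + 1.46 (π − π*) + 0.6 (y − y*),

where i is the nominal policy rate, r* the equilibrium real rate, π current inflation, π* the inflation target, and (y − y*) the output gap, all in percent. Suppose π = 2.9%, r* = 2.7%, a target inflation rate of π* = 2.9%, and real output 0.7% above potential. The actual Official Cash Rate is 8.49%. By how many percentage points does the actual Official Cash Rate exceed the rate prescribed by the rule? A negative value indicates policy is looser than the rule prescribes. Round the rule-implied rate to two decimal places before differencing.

Output 0.7% above potential → (y − y*) = 0.7.
i = 2.7 + 2.9 + 1.46 × (2.9 − 2.9) + 0.6 × 0.7
   = 2.7 + 2.9 + 0 + 0.42 = 6.02
Deviation = 8.49 − 6.02 = 2.47 pp.

2.47 pp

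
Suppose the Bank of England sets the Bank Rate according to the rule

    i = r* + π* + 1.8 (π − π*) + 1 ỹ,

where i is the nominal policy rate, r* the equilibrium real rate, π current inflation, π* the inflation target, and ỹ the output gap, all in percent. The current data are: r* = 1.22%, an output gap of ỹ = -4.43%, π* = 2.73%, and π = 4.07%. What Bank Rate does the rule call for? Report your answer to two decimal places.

i = 1.22 + 2.73 + 1.8 × (4.07 − 2.73) + 1 × (-4.43)
   = 1.22 + 2.73 + 2.412 − 4.43 = 1.93

1.93%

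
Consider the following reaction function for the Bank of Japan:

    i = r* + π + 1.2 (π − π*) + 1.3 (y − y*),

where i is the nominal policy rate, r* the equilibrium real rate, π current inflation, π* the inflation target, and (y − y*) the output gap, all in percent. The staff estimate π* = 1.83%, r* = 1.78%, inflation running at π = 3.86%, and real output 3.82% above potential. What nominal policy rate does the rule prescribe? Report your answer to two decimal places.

Output 3.82% above potential → (y − y*) = 3.82.
i = 1.78 + 3.86 + 1.2 × (3.86 − 1.83) + 1.3 × 3.82
   = 1.78 + 3.86 + 2.436 + 4.966 = 13.04

13.04%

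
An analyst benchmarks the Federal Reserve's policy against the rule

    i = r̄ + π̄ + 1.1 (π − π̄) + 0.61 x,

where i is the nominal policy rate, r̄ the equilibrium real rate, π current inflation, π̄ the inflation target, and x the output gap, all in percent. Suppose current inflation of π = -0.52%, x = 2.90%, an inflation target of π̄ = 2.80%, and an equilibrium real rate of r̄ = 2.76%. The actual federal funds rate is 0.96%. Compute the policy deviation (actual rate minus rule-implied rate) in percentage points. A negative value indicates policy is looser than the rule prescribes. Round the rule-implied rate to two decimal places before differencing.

-2.72 pp

i = 2.76 + 2.80 + 1.1 × (-0.52 − 2.80) + 0.61 × 2.90
   = 2.76 + 2.8 − 3.652 + 1.769 = 3.68
Deviation = 0.96 − 3.68 = -2.72 pp.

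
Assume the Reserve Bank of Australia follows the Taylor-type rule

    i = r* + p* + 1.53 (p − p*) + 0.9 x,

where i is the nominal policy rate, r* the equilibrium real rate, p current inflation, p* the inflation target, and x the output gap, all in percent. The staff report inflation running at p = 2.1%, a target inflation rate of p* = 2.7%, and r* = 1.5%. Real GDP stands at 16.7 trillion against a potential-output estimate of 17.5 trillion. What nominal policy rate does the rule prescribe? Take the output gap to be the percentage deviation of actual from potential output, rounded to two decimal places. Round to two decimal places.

Output gap = 100 × (16.7 − 17.5) / 17.5 = -4.57%.
i = 1.50 + 2.70 + 1.53 × (2.10 − 2.70) + 0.9 × (-4.57)
   = 1.50 + 2.7 − 0.918 − 4.113 = -0.83

-0.83%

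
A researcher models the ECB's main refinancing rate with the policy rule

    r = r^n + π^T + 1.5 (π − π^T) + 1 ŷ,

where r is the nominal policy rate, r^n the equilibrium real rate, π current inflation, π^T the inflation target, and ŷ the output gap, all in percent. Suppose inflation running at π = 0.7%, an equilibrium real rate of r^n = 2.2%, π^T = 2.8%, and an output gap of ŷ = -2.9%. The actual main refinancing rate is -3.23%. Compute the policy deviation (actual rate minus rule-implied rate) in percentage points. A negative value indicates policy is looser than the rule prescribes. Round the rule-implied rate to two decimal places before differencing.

r = 2.2 + 2.8 + 1.5 × (0.7 − 2.8) + 1 × (-2.9)
   = 2.2 + 2.8 − 3.15 − 2.9 = -1.05
Deviation = -3.23 − (-1.05) = -2.18 pp.

-2.18 pp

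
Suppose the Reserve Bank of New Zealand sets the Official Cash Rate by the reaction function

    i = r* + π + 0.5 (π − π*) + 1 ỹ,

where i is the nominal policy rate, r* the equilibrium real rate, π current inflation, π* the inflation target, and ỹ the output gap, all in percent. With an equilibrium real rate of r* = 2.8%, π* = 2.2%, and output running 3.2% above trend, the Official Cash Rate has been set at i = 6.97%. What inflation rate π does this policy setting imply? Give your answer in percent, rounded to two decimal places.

1.38%

Output 3.2% above potential → ỹ = 3.2.
Collecting π: i = r* + (1 + 0.5) π − 0.5 π* + 1 ỹ
1.5 π = 6.97 − 2.8 + 0.5 × 2.2 − 1 × 3.2 = 2.07
π = 2.07 / 1.5 = 1.38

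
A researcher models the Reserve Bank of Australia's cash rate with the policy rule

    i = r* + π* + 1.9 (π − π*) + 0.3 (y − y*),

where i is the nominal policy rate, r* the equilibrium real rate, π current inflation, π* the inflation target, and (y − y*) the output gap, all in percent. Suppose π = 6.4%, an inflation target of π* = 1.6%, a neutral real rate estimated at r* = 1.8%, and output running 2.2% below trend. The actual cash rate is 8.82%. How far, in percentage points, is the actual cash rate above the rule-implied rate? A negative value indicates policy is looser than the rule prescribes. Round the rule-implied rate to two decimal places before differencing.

-3.04 pp

Output 2.2% below potential → (y − y*) = -2.2.
i = 1.8 + 1.6 + 1.9 × (6.4 − 1.6) + 0.3 × (-2.2)
   = 1.8 + 1.6 + 9.12 − 0.66 = 11.86
Deviation = 8.82 − 11.86 = -3.04 pp.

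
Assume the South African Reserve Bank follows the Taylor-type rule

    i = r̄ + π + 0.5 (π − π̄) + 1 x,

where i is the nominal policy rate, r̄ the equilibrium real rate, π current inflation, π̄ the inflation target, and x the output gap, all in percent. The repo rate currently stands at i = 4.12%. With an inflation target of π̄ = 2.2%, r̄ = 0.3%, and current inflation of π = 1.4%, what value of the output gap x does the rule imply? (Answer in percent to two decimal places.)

1 x = 4.12 − 0.3 − 1.4 − 0.5 × (1.4 − 2.2) = 2.82
x = 2.82 / 1 = 2.82

2.82%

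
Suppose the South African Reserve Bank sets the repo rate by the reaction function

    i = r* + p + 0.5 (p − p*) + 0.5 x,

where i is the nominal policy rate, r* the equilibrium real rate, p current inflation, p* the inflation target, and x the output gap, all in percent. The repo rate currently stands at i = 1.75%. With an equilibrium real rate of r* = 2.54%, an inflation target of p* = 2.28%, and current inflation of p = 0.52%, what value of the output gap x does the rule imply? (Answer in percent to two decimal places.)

0.5 x = 1.75 − 2.54 − 0.52 − 0.5 × (0.52 − 2.28) = -0.43
x = -0.43 / 0.5 = -0.86

-0.86%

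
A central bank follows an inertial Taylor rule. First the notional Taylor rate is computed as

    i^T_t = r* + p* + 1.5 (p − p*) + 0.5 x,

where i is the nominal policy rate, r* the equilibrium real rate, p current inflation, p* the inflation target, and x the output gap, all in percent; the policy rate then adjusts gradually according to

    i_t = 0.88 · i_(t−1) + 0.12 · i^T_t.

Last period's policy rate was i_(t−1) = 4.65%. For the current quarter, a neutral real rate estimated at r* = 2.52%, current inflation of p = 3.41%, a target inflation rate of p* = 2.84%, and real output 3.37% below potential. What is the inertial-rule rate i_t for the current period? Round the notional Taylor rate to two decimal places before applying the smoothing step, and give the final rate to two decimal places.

Output 3.37% below potential → x = -3.37.
i^T_t = 2.52 + 2.84 + 1.5 × (3.41 − 2.84) + 0.5 × (-3.37)
   = 2.52 + 2.84 + 0.855 − 1.685 = 4.53
i_t = 0.88 × 4.65 + 0.12 × 4.53 = 4.092 + 0.5436 = 4.64

4.64%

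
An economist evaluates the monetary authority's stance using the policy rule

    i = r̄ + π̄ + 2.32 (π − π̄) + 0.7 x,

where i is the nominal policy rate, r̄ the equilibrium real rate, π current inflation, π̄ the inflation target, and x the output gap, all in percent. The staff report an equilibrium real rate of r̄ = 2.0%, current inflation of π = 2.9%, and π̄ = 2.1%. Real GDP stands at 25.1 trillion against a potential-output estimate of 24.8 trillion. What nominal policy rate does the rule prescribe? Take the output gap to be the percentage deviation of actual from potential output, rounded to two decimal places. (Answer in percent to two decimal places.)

Output gap = 100 × (25.1 − 24.8) / 24.8 = 1.21%.
i = 2.00 + 2.10 + 2.32 × (2.90 − 2.10) + 0.7 × 1.21
   = 2.00 + 2.1 + 1.856 + 0.847 = 6.80

6.80%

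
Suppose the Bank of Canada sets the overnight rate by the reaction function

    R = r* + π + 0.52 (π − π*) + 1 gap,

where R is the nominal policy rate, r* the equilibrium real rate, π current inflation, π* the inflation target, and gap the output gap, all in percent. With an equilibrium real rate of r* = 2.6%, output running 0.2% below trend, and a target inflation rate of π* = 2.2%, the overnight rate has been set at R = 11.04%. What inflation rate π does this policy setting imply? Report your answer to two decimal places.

Output 0.2% below potential → gap = -0.2.
Collecting π: R = r* + (1 + 0.52) π − 0.52 π* + 1 gap
1.52 π = 11.04 − 2.6 + 0.52 × 2.2 − 1 × (-0.2) = 9.784
π = 9.784 / 1.52 = 6.44

6.44%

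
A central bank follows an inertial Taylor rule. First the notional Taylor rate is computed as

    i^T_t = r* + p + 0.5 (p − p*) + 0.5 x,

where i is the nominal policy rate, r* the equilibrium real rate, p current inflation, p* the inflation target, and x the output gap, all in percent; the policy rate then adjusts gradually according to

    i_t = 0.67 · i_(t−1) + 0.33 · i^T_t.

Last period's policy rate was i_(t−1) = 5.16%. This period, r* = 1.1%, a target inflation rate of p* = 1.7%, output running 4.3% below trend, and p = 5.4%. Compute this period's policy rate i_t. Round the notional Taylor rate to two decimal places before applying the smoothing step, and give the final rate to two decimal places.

5.50%

Output 4.3% below potential → x = -4.3.
i^T_t = 1.1 + 5.4 + 0.5 × (5.4 − 1.7) + 0.5 × (-4.3)
   = 1.1 + 5.4 + 1.85 − 2.15 = 6.20
i_t = 0.67 × 5.16 + 0.33 × 6.20 = 3.4572 + 2.046 = 5.50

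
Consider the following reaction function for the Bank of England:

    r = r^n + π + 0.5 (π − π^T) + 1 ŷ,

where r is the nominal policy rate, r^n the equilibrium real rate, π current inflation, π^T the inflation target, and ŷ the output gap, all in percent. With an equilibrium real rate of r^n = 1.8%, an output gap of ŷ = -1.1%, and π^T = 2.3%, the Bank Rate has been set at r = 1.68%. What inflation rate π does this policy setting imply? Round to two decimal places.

Collecting π: r = r^n + (1 + 0.5) π − 0.5 π^T + 1 ŷ
1.5 π = 1.68 − 1.8 + 0.5 × 2.3 − 1 × (-1.1) = 2.13
π = 2.13 / 1.5 = 1.42

1.42%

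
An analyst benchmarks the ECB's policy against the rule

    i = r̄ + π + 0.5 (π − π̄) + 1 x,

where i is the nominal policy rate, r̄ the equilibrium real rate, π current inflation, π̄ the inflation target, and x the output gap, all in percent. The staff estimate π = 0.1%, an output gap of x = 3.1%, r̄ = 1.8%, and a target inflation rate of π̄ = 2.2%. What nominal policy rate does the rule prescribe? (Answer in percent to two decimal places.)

i = 1.8 + 0.1 + 0.5 × (0.1 − 2.2) + 1 × 3.1
   = 1.8 + 0.1 − 1.05 + 3.1 = 3.95

3.95%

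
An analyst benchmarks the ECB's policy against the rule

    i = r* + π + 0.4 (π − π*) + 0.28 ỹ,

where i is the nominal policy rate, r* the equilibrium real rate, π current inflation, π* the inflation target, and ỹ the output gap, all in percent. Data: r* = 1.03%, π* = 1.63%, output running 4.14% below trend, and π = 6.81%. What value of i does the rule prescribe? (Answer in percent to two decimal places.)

Output 4.14% below potential → ỹ = -4.14.
i = 1.03 + 6.81 + 0.4 × (6.81 − 1.63) + 0.28 × (-4.14)
   = 1.03 + 6.81 + 2.072 − 1.1592 = 8.75

8.75%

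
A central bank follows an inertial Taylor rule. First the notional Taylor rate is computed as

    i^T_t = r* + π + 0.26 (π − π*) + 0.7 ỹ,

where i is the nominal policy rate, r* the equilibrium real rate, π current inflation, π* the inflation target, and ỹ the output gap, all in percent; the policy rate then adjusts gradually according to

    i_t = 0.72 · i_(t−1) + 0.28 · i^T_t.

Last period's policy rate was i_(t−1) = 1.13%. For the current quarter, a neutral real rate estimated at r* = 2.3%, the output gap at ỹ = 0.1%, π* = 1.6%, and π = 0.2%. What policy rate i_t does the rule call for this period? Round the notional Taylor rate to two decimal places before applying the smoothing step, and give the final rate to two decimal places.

i^T_t = 2.3 + 0.2 + 0.26 × (0.2 − 1.6) + 0.7 × 0.1
   = 2.3 + 0.2 − 0.364 + 0.07 = 2.21
i_t = 0.72 × 1.13 + 0.28 × 2.21 = 0.8136 + 0.6188 = 1.43

1.43%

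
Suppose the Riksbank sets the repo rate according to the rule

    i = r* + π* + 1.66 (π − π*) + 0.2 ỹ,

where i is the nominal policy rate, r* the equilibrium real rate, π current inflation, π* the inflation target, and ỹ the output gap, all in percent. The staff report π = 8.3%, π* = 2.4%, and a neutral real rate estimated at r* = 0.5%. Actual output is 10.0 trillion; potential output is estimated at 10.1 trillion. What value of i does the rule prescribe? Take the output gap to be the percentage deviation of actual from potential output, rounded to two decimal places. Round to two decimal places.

Output gap = 100 × (10.0 − 10.1) / 10.1 = -0.99%.
i = 0.50 + 2.40 + 1.66 × (8.30 − 2.40) + 0.2 × (-0.99)
   = 0.50 + 2.4 + 9.794 − 0.198 = 12.50

12.50%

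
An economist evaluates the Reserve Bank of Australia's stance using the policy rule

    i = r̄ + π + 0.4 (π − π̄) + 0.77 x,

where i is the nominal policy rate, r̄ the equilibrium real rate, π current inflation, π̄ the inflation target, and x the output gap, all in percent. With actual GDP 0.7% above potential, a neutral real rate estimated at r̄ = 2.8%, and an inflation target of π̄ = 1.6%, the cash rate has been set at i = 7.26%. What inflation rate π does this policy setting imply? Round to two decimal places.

Output 0.7% above potential → x = 0.7.
Collecting π: i = r̄ + (1 + 0.4) π − 0.4 π̄ + 0.77 x
1.4 π = 7.26 − 2.8 + 0.4 × 1.6 − 0.77 × 0.7 = 4.561
π = 4.561 / 1.4 = 3.26

3.26%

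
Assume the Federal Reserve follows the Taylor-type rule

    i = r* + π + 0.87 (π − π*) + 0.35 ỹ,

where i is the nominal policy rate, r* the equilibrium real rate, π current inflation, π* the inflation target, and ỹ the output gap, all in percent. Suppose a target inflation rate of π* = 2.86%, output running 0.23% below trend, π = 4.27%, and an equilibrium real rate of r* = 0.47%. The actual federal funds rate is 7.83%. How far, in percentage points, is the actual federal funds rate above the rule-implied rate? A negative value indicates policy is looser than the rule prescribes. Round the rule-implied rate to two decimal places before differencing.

Output 0.23% below potential → ỹ = -0.23.
i = 0.47 + 4.27 + 0.87 × (4.27 − 2.86) + 0.35 × (-0.23)
   = 0.47 + 4.27 + 1.2267 − 0.0805 = 5.89
Deviation = 7.83 − 5.89 = 1.94 pp.

1.94 pp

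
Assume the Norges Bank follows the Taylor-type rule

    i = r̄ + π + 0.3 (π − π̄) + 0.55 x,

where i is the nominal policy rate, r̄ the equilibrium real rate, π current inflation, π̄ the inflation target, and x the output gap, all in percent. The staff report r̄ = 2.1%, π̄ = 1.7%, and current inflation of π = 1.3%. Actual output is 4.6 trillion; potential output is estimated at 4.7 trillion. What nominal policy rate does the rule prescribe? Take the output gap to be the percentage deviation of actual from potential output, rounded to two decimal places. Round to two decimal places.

Output gap = 100 × (4.6 − 4.7) / 4.7 = -2.13%.
i = 2.10 + 1.30 + 0.3 × (1.30 − 1.70) + 0.55 × (-2.13)
   = 2.10 + 1.3 − 0.12 − 1.1715 = 2.11

2.11%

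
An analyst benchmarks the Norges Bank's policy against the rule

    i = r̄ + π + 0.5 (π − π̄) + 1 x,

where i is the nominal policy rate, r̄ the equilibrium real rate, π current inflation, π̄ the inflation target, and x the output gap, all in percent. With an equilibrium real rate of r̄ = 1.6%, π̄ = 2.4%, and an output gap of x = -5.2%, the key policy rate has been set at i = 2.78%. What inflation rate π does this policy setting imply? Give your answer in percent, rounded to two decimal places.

Collecting π: i = r̄ + (1 + 0.5) π − 0.5 π̄ + 1 x
1.5 π = 2.78 − 1.6 + 0.5 × 2.4 − 1 × (-5.2) = 7.58
π = 7.58 / 1.5 = 5.05

5.05%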